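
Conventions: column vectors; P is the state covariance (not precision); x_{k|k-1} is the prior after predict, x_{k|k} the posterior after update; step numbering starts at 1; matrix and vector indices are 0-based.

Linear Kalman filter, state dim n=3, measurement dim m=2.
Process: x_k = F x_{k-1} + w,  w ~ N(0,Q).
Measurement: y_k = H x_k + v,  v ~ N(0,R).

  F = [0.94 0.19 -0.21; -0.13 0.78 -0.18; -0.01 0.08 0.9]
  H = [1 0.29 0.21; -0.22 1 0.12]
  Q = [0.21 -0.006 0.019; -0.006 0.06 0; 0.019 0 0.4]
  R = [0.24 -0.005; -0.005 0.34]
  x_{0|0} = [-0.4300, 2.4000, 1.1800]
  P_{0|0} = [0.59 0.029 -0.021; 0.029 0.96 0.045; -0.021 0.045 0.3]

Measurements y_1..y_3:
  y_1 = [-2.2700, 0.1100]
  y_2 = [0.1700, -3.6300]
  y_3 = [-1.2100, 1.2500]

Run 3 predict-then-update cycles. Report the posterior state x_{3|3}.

step 1: x^-=[-0.1960, 1.7155, 1.2583]  P^-=[0.7943 0.0901 -0.0374; 0.0901 0.6443 0.0449; -0.0374 0.0449 0.6560]  S=[1.1594 0.1162; 0.1162 1.0052]  K=[0.7180 -0.1717; 0.1864 0.6050; 0.0856 0.1213]  nu=[-2.8357, -1.7996]  x^+=[-1.9232, 0.0983, 0.7972]  P^+=[0.1955 -0.0074 -0.0962; -0.0074 0.2099 -0.0560; -0.0962 -0.0560 0.6303]
step 2: x^-=[-1.9566, 0.1832, 0.7446]  P^-=[0.4579 0.0445 -0.1895; 0.0445 0.2241 -0.1161; -0.1895 -0.1161 0.9056]  S=[0.6888 -0.0186; -0.0186 0.5619]  K=[0.6225 -0.1199; 0.1334 0.3611; -0.0463 0.0595]  nu=[1.9171, -4.3330]  x^+=[-0.2437, -1.1256, 0.3979]  P^+=[0.1801 0.0155 -0.1649; 0.0155 0.1404 -0.1240; -0.1649 -0.1240 0.9020]
step 3: x^-=[-0.5265, -0.9179, 0.2705]  P^-=[0.4945 0.0859 -0.3089; 0.0859 0.2017 -0.2037; -0.3089 -0.2037 1.1166]  S=[0.6960 -0.0195; -0.0195 0.5113]  K=[0.6505 -0.0926; 0.1547 0.3155; -0.1920 -0.0108]  nu=[-0.4741, 2.0197]  x^+=[-1.0219, -0.3540, 0.3397]  P^+=[0.1933 0.0344 -0.2222; 0.0344 0.1360 -0.1825; -0.2222 -0.1825 1.0910]

x_post = [-1.0219, -0.3540, 0.3397]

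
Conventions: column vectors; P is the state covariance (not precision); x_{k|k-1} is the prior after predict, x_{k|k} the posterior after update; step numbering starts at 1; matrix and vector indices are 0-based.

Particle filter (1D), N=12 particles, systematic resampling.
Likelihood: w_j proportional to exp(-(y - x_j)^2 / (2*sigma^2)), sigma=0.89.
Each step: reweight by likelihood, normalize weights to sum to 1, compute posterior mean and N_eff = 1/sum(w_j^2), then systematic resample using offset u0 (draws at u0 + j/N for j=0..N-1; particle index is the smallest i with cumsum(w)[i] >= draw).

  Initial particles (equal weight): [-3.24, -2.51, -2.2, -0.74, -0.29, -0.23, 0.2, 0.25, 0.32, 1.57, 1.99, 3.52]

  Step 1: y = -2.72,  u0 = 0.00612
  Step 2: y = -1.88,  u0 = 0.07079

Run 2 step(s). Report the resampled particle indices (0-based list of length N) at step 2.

step 1: w=[0.3013, 0.3476, 0.3013, 0.0301, 0.0086, 0.0071, 0.0016, 0.0014, 0.0010, 0.0000, 0.0000, 0.0000]  mean=-2.5367  Neff=3.2963  idx=[0, 0, 0, 0, 1, 1, 1, 1, 2, 2, 2, 2]
step 2: w=[0.0384, 0.0384, 0.0384, 0.0384, 0.0960, 0.0960, 0.0960, 0.0960, 0.1156, 0.1156, 0.1156, 0.1156]  mean=-2.4787  Neff=10.3918  idx=[1, 4, 4, 5, 6, 7, 8, 9, 9, 10, 11, 11]

resampled_idx = [1, 4, 4, 5, 6, 7, 8, 9, 9, 10, 11, 11]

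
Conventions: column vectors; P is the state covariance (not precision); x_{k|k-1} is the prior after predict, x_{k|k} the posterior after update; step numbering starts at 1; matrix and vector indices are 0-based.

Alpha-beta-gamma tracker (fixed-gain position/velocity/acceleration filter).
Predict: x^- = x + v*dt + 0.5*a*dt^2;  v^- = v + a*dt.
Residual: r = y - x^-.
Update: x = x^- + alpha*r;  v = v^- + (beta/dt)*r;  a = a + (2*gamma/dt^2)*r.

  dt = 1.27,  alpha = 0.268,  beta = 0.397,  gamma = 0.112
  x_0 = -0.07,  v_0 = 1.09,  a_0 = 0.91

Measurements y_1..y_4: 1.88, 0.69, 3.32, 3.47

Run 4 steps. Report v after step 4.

v_post = -0.3547

step 1: x_pred=2.0482  r=-0.1682  x^+=2.0031  v^+=2.1931  a^+=0.8866
step 2: x_pred=5.5034  r=-4.8134  x^+=4.2134  v^+=1.8145  a^+=0.2182
step 3: x_pred=6.6938  r=-3.3738  x^+=5.7896  v^+=1.0369  a^+=-0.2504
step 4: x_pred=6.9046  r=-3.4346  x^+=5.9841  v^+=-0.3547  a^+=-0.7274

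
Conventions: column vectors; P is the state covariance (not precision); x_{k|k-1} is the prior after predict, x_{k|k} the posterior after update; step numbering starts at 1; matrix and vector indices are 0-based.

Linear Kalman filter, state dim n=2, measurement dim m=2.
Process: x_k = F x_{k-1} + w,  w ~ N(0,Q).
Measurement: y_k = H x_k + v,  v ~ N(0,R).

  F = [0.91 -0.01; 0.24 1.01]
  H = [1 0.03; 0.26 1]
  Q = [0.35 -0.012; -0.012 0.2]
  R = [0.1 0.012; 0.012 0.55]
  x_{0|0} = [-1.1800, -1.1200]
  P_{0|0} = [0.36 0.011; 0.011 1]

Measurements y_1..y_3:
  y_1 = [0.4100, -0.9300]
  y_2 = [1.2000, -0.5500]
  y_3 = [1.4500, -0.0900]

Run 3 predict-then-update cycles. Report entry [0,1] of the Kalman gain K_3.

K[0,1] = -0.0023

step 1: x^-=[-1.0626, -1.4144]  P^-=[0.6480 0.0666; 0.0666 1.2462]  S=[0.7531 0.2850; 0.2850 1.8746]  K=[0.8654 -0.0062; -0.1241 0.6929]  nu=[1.5150, 0.7607]  x^+=[0.2438, -1.0754]  P^+=[0.0869 -0.0156; -0.0156 0.3836]
step 2: x^-=[0.2326, -1.0276]  P^-=[0.4223 -0.0112; -0.0112 0.5888]  S=[0.5222 0.1282; 0.1282 1.1615]  K=[0.8092 -0.0044; -0.1145 0.5171]  nu=[0.9982, 0.4171]  x^+=[1.0385, -0.9263]  P^+=[0.0813 -0.0138; -0.0138 0.2866]
step 3: x^-=[0.9543, -0.6863]  P^-=[0.4176 -0.0098; -0.0098 0.4903]  S=[0.5174 0.1254; 0.1254 1.0634]  K=[0.8070 -0.0023; -0.1047 0.4710]  nu=[0.5163, 0.3482]  x^+=[1.3702, -0.5763]  P^+=[0.0811 -0.0127; -0.0127 0.2611]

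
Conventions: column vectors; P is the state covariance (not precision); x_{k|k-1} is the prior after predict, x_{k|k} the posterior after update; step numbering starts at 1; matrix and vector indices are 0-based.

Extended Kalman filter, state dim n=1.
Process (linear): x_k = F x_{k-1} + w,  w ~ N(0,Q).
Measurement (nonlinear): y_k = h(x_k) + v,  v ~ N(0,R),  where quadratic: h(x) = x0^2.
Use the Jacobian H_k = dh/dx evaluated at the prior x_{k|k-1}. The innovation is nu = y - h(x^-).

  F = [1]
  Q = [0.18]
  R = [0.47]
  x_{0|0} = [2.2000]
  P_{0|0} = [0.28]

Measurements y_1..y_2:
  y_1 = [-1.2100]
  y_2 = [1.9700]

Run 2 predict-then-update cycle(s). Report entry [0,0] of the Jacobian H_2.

H_jac[0,0] = 1.7879

step 1: x^-=[2.2000]  P^-=[0.4600]  H_jac=[4.4000]  S=[9.3756]  K=[0.2159]  nu=[-6.0500]  x^+=[0.8939]  P^+=[0.0231]
step 2: x^-=[0.8939]  P^-=[0.2031]  H_jac=[1.7879]  S=[1.1191]  K=[0.3244]  nu=[1.1709]  x^+=[1.2738]  P^+=[0.0853]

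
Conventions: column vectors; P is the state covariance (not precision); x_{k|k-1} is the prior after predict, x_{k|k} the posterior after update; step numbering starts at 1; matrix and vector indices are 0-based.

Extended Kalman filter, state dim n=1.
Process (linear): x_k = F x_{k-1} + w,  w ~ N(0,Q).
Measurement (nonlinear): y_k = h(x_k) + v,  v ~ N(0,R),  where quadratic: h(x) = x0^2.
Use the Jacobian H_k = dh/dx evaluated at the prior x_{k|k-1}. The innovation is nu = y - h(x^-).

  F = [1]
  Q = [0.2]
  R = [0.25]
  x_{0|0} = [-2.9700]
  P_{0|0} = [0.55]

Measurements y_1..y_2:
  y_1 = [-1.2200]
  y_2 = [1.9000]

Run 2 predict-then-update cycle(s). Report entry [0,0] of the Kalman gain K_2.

K[0,0] = -0.3271

step 1: x^-=[-2.9700]  P^-=[0.7500]  H_jac=[-5.9400]  S=[26.7127]  K=[-0.1668]  nu=[-10.0409]  x^+=[-1.2954]  P^+=[0.0070]
step 2: x^-=[-1.2954]  P^-=[0.2070]  H_jac=[-2.5909]  S=[1.6396]  K=[-0.3271]  nu=[0.2219]  x^+=[-1.3680]  P^+=[0.0316]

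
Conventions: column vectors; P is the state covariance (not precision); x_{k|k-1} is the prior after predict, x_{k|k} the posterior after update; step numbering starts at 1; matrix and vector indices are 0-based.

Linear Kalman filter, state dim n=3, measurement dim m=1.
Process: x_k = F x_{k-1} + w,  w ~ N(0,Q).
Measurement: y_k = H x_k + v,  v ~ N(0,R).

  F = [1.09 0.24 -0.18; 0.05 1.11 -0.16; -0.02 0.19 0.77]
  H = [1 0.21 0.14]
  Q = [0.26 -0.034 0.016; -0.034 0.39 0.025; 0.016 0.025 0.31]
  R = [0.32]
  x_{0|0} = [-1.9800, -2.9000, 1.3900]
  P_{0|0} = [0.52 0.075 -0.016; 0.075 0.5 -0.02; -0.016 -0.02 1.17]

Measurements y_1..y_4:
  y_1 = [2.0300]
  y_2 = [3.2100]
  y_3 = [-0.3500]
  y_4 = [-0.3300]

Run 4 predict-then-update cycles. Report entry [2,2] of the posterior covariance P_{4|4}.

P_post[2,2] = 1.0136

step 1: x^-=[-3.1044, -3.5404, 0.5589]  P^-=[0.9918 0.2606 -0.1360; 0.2606 1.0530 -0.0323; -0.1360 -0.0323 1.0160]  S=[1.4476]  K=[0.7098; 0.3296; -0.0004]  nu=[5.7996]  x^+=[1.0120, -1.6286, 0.5566]  P^+=[0.2625 -0.0781 -0.1356; -0.0781 0.8957 -0.0321; -0.1356 -0.0321 1.0160]
step 2: x^-=[0.6120, -1.8462, 0.0989]  P^-=[0.6715 0.1853 -0.2247; 0.1853 1.5252 0.0573; -0.2247 0.0573 0.9402]  S=[1.0955]  K=[0.6198; 0.4688; -0.0739]  nu=[2.9718]  x^+=[2.4540, -0.4530, -0.1208]  P^+=[0.2507 -0.1330 -0.1745; -0.1330 1.2844 0.0953; -0.1745 0.0953 0.9342]
step 3: x^-=[2.5878, -0.3608, -0.2282]  P^-=[0.6527 0.1955 -0.2200; 0.1955 1.9512 0.2535; -0.2200 0.2535 0.9446]  S=[1.1127]  K=[0.5958; 0.5758; -0.0310]  nu=[-2.8301]  x^+=[0.9016, -1.9905, -0.1404]  P^+=[0.2577 -0.1863 -0.1994; -0.1863 1.5823 0.2734; -0.1994 0.2734 0.9436]
step 4: x^-=[0.5303, -2.1419, -0.5043]  P^-=[0.6451 0.1726 -0.2129; 0.1726 2.2498 0.4616; -0.2129 0.4616 1.0142]  S=[1.1242]  K=[0.5795; 0.6313; 0.0232]  nu=[-0.3399]  x^+=[0.3333, -2.3564, -0.5122]  P^+=[0.2675 -0.2387 -0.2280; -0.2387 1.8018 0.4451; -0.2280 0.4451 1.0136]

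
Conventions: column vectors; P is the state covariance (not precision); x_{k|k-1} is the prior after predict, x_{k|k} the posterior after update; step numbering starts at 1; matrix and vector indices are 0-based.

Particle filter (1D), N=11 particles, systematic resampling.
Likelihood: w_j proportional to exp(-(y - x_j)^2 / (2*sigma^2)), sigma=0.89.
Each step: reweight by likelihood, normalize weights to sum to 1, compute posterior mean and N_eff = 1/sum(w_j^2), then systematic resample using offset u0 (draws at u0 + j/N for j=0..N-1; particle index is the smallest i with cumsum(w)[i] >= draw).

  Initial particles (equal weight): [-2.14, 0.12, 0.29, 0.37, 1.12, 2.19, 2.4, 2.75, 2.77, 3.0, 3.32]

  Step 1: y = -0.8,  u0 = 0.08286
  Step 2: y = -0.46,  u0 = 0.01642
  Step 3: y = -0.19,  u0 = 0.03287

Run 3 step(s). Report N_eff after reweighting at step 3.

N_eff = 10.1623

step 1: w=[0.1690, 0.3076, 0.2479, 0.2212, 0.0512, 0.0019, 0.0008, 0.0002, 0.0002, 0.0001, 0.0000]  mean=-0.1063  Neff=4.2339  idx=[0, 1, 1, 1, 1, 2, 2, 2, 3, 3, 4]
step 2: w=[0.0240, 0.1154, 0.1154, 0.1154, 0.1154, 0.1000, 0.1000, 0.1000, 0.0924, 0.0924, 0.0295]  mean=0.1924  Neff=9.8227  idx=[0, 1, 2, 3, 4, 4, 5, 6, 7, 8, 9]
step 3: w=[0.0100, 0.1042, 0.1042, 0.1042, 0.1042, 0.1042, 0.0957, 0.0957, 0.0957, 0.0908, 0.0908]  mean=0.1916  Neff=10.1623  idx=[1, 2, 2, 3, 4, 5, 6, 7, 8, 9, 10]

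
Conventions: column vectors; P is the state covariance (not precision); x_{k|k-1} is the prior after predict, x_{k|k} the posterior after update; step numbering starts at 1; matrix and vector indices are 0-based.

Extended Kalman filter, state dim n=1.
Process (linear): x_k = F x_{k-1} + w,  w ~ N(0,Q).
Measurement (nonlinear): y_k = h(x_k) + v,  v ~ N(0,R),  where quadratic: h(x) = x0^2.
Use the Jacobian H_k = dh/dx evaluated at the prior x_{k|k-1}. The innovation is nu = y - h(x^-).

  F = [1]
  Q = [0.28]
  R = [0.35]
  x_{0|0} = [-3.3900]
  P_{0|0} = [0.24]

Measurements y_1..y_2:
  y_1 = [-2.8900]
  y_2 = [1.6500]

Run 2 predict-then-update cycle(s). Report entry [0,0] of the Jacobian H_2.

H_jac[0,0] = -2.5987

step 1: x^-=[-3.3900]  P^-=[0.5200]  H_jac=[-6.7800]  S=[24.2536]  K=[-0.1454]  nu=[-14.3821]  x^+=[-1.2994]  P^+=[0.0075]
step 2: x^-=[-1.2994]  P^-=[0.2875]  H_jac=[-2.5987]  S=[2.2916]  K=[-0.3260]  nu=[-0.0383]  x^+=[-1.2869]  P^+=[0.0439]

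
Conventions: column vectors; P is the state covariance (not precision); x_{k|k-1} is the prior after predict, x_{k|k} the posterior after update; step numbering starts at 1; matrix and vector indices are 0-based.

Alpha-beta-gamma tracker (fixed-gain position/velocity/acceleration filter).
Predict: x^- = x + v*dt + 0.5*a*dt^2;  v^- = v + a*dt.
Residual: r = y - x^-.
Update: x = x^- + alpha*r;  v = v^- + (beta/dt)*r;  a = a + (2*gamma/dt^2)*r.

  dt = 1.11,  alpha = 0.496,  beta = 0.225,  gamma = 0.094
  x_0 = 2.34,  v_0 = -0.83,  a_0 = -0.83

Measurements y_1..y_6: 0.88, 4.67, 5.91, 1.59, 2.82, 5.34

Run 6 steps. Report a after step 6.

step 1: x_pred=0.9074  r=-0.0274  x^+=0.8938  v^+=-1.7568  a^+=-0.8342
step 2: x_pred=-1.5702  r=6.2402  x^+=1.5249  v^+=-1.4179  a^+=0.1180
step 3: x_pred=0.0238  r=5.8862  x^+=2.9433  v^+=-0.0938  a^+=1.0161
step 4: x_pred=3.4653  r=-1.8753  x^+=2.5351  v^+=0.6540  a^+=0.7300
step 5: x_pred=3.7108  r=-0.8908  x^+=3.2690  v^+=1.2838  a^+=0.5941
step 6: x_pred=5.0599  r=0.2801  x^+=5.1988  v^+=1.9999  a^+=0.6368

a_post = 0.6368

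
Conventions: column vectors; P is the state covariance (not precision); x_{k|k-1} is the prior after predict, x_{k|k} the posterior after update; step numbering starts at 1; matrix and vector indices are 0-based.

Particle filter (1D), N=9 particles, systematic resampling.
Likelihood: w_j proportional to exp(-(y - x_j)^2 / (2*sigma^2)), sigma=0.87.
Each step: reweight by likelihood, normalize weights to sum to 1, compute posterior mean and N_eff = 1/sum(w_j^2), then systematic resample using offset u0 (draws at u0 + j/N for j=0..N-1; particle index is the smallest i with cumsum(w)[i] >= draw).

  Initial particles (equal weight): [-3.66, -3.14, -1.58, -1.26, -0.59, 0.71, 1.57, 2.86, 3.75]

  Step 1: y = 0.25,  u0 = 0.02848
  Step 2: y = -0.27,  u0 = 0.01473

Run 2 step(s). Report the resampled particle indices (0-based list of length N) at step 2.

step 1: w=[0.0000, 0.0002, 0.0508, 0.1028, 0.2910, 0.4032, 0.1467, 0.0052, 0.0001]  mean=0.1496  Neff=3.5468  idx=[2, 3, 4, 4, 5, 5, 5, 5, 6]
step 2: w=[0.0651, 0.1059, 0.1891, 0.1891, 0.1073, 0.1073, 0.1073, 0.1073, 0.0216]  mean=-0.1208  Neff=7.4914  idx=[0, 1, 2, 2, 3, 4, 5, 6, 7]

resampled_idx = [0, 1, 2, 2, 3, 4, 5, 6, 7]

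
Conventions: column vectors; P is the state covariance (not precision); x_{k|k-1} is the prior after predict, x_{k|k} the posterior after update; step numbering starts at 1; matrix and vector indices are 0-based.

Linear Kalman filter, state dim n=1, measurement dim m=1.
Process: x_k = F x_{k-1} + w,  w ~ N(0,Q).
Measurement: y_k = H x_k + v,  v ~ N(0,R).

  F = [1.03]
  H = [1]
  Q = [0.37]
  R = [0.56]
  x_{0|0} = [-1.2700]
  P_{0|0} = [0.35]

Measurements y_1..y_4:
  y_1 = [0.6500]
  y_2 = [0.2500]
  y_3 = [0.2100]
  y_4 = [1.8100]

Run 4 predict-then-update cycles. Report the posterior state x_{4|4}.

step 1: x^-=[-1.3081]  P^-=[0.7413]  S=[1.3013]  K=[0.5697]  nu=[1.9581]  x^+=[-0.1926]  P^+=[0.3190]
step 2: x^-=[-0.1984]  P^-=[0.7084]  S=[1.2684]  K=[0.5585]  nu=[0.4484]  x^+=[0.0520]  P^+=[0.3128]
step 3: x^-=[0.0536]  P^-=[0.7018]  S=[1.2618]  K=[0.5562]  nu=[0.1564]  x^+=[0.1406]  P^+=[0.3115]
step 4: x^-=[0.1448]  P^-=[0.7004]  S=[1.2604]  K=[0.5557]  nu=[1.6652]  x^+=[1.0702]  P^+=[0.3112]

x_post = [1.0702]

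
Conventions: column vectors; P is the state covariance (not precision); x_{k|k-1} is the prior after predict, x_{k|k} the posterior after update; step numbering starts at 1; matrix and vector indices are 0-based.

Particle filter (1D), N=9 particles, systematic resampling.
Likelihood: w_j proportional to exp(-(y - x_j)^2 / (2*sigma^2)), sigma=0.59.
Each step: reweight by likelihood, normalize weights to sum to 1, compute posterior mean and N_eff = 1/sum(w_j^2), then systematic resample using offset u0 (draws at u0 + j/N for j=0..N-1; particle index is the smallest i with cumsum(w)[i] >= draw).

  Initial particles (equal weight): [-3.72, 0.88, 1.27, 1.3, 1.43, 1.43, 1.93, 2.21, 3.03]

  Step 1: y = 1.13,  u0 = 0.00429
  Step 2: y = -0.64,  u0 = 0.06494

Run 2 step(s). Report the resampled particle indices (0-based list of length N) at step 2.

step 1: w=[0.0000, 0.1760, 0.1872, 0.1847, 0.1692, 0.1692, 0.0768, 0.0360, 0.0011]  mean=1.3475  Neff=6.0784  idx=[1, 1, 2, 2, 3, 4, 4, 5, 6]
step 2: w=[0.3854, 0.3854, 0.0564, 0.0564, 0.0478, 0.0226, 0.0226, 0.0226, 0.0008]  mean=0.9822  Neff=3.2551  idx=[0, 0, 0, 1, 1, 1, 1, 3, 5]

resampled_idx = [0, 0, 0, 1, 1, 1, 1, 3, 5]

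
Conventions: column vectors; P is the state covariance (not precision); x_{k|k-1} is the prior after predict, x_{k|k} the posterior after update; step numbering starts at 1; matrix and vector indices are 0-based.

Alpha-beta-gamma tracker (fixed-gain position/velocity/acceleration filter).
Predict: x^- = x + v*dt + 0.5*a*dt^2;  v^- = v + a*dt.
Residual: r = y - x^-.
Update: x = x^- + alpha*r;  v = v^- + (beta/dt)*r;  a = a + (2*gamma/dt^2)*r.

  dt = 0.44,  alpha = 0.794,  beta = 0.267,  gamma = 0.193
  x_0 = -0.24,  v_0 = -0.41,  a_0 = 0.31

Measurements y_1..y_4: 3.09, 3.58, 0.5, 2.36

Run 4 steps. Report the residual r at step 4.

resid = -0.6977

step 1: x_pred=-0.3904  r=3.4804  x^+=2.3730  v^+=1.8384  a^+=7.2492
step 2: x_pred=3.8836  r=-0.3036  x^+=3.6426  v^+=4.8438  a^+=6.6438
step 3: x_pred=6.4169  r=-5.9169  x^+=1.7189  v^+=4.1765  a^+=-5.1534
step 4: x_pred=3.0577  r=-0.6977  x^+=2.5037  v^+=1.4857  a^+=-6.5445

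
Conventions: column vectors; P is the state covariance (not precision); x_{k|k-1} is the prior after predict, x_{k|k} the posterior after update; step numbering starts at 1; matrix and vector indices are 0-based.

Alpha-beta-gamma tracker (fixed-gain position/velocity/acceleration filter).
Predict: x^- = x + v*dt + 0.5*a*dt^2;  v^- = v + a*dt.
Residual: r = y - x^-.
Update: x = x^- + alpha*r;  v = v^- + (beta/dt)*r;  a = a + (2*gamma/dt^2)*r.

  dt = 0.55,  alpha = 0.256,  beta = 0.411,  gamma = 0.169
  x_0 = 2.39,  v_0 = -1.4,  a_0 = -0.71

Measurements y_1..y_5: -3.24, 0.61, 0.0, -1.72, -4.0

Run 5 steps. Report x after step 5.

x_post = -1.7727

step 1: x_pred=1.5126  r=-4.7526  x^+=0.2959  v^+=-5.3420  a^+=-6.0204
step 2: x_pred=-3.5527  r=4.1627  x^+=-2.4871  v^+=-5.5425  a^+=-1.3691
step 3: x_pred=-5.7425  r=5.7425  x^+=-4.2724  v^+=-2.0043  a^+=5.0473
step 4: x_pred=-4.6114  r=2.8914  x^+=-3.8712  v^+=2.9324  a^+=8.2780
step 5: x_pred=-1.0063  r=-2.9937  x^+=-1.7727  v^+=5.2482  a^+=4.9330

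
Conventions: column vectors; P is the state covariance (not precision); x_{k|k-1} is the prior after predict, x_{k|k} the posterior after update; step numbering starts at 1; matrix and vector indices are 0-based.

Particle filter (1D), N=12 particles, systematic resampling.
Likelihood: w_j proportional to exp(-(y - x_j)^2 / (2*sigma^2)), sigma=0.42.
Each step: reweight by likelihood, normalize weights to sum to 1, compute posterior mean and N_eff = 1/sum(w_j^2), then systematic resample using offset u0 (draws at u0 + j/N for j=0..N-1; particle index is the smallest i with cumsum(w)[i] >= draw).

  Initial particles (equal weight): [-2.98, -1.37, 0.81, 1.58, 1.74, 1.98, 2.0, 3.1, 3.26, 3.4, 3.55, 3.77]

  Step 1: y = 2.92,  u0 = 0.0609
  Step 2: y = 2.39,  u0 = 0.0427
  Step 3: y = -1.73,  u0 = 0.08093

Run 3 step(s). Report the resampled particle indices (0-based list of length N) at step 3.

step 1: w=[0.0000, 0.0000, 0.0000, 0.0022, 0.0069, 0.0291, 0.0324, 0.3252, 0.2569, 0.1855, 0.1157, 0.0460]  mean=3.1987  Neff=4.4711  idx=[6, 7, 7, 7, 7, 8, 8, 8, 9, 9, 10, 11]
step 2: w=[0.3099, 0.1143, 0.1143, 0.1143, 0.1143, 0.0558, 0.0558, 0.0558, 0.0265, 0.0265, 0.0105, 0.0022]  mean=2.8080  Neff=6.2844  idx=[0, 0, 0, 0, 1, 2, 3, 3, 4, 5, 6, 8]
step 3: w=[0.2500, 0.2500, 0.2500, 0.2500, 0.0000, 0.0000, 0.0000, 0.0000, 0.0000, 0.0000, 0.0000, 0.0000]  mean=2.0000  Neff=4.0000  idx=[0, 0, 0, 1, 1, 1, 2, 2, 2, 3, 3, 3]

resampled_idx = [0, 0, 0, 1, 1, 1, 2, 2, 2, 3, 3, 3]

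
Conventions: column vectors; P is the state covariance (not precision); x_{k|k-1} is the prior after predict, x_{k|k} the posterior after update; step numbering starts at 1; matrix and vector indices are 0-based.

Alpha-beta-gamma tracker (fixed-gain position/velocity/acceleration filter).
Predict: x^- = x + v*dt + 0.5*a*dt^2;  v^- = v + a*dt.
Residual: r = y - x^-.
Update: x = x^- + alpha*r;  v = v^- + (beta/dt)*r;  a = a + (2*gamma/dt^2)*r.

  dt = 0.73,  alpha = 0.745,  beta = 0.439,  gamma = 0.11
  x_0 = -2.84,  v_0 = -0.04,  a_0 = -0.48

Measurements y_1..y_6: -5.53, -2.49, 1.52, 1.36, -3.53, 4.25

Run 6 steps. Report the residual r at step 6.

resid = 6.1114

step 1: x_pred=-2.9971  r=-2.5329  x^+=-4.8841  v^+=-1.9136  a^+=-1.5257
step 2: x_pred=-6.6876  r=4.1976  x^+=-3.5604  v^+=-0.5031  a^+=0.2072
step 3: x_pred=-3.8724  r=5.3924  x^+=0.1449  v^+=2.8910  a^+=2.4334
step 4: x_pred=2.9038  r=-1.5438  x^+=1.7537  v^+=3.7390  a^+=1.7961
step 5: x_pred=4.9617  r=-8.4917  x^+=-1.3646  v^+=-0.0565  a^+=-1.7096
step 6: x_pred=-1.8614  r=6.1114  x^+=2.6916  v^+=2.3707  a^+=0.8134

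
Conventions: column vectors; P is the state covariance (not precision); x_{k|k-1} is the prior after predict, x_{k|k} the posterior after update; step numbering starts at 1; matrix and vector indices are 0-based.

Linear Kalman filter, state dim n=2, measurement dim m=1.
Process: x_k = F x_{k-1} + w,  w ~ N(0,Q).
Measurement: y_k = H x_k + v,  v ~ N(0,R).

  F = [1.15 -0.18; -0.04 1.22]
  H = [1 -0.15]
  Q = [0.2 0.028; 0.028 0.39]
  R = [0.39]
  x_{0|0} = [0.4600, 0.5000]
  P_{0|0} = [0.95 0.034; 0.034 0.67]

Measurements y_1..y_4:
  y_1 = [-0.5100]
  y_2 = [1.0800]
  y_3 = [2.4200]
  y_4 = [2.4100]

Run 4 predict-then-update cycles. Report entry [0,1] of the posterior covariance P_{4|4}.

P_post[0,1] = 0.1849

step 1: x^-=[0.4390, 0.5916]  P^-=[1.4640 -0.1149; -0.1149 1.3854]  S=[1.9196]  K=[0.7716; -0.1681]  nu=[-0.8603]  x^+=[-0.2248, 0.7362]  P^+=[0.3211 0.1341; 0.1341 1.3312]
step 2: x^-=[-0.3910, 0.9072]  P^-=[0.6122 -0.0900; -0.0900 2.3588]  S=[1.0823]  K=[0.5781; -0.4100]  nu=[1.6071]  x^+=[0.5381, 0.2482]  P^+=[0.2505 0.1666; 0.1666 2.1768]
step 3: x^-=[0.5741, 0.2813]  P^-=[0.5328 -0.2266; -0.2266 3.6141]  S=[1.0721]  K=[0.5287; -0.7170]  nu=[1.8881]  x^+=[1.5723, -1.0725]  P^+=[0.2332 0.1798; 0.1798 3.0629]
step 4: x^-=[2.0012, -1.3714]  P^-=[0.5331 -0.4018; -0.4018 4.9316]  S=[1.1546]  K=[0.5139; -0.9886]  nu=[0.2031]  x^+=[2.1056, -1.5722]  P^+=[0.2282 0.1849; 0.1849 3.8030]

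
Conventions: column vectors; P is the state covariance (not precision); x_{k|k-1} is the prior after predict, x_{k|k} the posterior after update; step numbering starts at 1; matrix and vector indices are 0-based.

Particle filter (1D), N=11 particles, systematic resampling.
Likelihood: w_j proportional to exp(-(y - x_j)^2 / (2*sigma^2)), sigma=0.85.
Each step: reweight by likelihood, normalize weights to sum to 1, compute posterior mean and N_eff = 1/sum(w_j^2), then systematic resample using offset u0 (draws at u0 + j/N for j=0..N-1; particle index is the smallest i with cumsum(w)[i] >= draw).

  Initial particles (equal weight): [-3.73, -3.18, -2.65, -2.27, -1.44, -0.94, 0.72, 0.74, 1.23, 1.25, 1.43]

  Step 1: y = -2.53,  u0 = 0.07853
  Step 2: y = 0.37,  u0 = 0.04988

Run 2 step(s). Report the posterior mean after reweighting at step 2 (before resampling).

step 1: w=[0.1005, 0.2031, 0.2694, 0.2597, 0.1196, 0.0473, 0.0002, 0.0002, 0.0000, 0.0000, 0.0000]  mean=-2.5406  Neff=4.8093  idx=[0, 1, 1, 2, 2, 2, 3, 3, 3, 4, 5]
step 2: w=[0.0000, 0.0004, 0.0004, 0.0041, 0.0041, 0.0041, 0.0183, 0.0183, 0.0183, 0.2363, 0.6955]  mean=-1.1543  Neff=1.8497  idx=[8, 9, 9, 10, 10, 10, 10, 10, 10, 10, 10]

post_mean = -1.1543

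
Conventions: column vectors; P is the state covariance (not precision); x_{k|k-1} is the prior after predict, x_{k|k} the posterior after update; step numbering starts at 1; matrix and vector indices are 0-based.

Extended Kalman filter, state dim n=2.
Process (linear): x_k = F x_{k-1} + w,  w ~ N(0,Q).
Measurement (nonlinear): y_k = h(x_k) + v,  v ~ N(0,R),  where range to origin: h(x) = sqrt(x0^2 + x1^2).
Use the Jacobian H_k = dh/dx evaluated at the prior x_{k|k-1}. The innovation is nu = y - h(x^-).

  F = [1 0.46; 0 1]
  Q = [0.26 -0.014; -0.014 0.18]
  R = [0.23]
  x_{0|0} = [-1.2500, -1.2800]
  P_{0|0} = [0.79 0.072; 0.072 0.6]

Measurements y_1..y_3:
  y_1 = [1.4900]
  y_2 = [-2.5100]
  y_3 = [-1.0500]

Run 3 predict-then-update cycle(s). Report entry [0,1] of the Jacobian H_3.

step 1: x^-=[-1.8388, -1.2800]  P^-=[1.2432 0.3340; 0.3340 0.7800]  H_jac=[-0.8207 -0.5713]  S=[1.6352]  K=[-0.7407; -0.4402]  nu=[-0.7504]  x^+=[-1.2830, -0.9497]  P^+=[0.3461 -0.1991; -0.1991 0.4632]
step 2: x^-=[-1.7198, -0.9497]  P^-=[0.5210 -0.0000; -0.0000 0.6432]  H_jac=[-0.8754 -0.4834]  S=[0.7795]  K=[-0.5851; -0.3988]  nu=[-4.4746]  x^+=[0.8981, 0.8349]  P^+=[0.2542 -0.1819; -0.1819 0.5192]
step 3: x^-=[1.2821, 0.8349]  P^-=[0.4567 0.0429; 0.0429 0.6992]  H_jac=[0.8380 0.5457]  S=[0.7981]  K=[0.5088; 0.5231]  nu=[-2.5800]  x^+=[-0.0306, -0.5147]  P^+=[0.2500 -0.1695; -0.1695 0.4808]

H_jac[0,1] = 0.5457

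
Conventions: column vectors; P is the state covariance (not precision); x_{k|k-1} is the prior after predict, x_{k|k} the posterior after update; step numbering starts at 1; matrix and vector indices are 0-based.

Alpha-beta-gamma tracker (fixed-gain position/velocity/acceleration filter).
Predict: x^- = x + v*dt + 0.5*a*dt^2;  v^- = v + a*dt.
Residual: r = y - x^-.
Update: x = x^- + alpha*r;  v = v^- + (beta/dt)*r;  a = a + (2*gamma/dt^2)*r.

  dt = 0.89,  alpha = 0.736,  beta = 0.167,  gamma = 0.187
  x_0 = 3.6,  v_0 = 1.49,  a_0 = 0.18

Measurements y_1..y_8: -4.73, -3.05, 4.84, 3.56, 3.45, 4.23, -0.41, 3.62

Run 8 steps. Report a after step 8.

step 1: x_pred=4.9974  r=-9.7274  x^+=-2.1620  v^+=-0.1751  a^+=-4.4129
step 2: x_pred=-4.0655  r=1.0155  x^+=-3.3181  v^+=-3.9120  a^+=-3.9334
step 3: x_pred=-8.3576  r=13.1976  x^+=1.3558  v^+=-4.9363  a^+=2.2980
step 4: x_pred=-2.1274  r=5.6874  x^+=2.0585  v^+=-1.8240  a^+=4.9834
step 5: x_pred=2.4089  r=1.0411  x^+=3.1751  v^+=2.8066  a^+=5.4749
step 6: x_pred=7.8414  r=-3.6114  x^+=5.1834  v^+=7.0017  a^+=3.7698
step 7: x_pred=12.9079  r=-13.3179  x^+=3.1059  v^+=7.8578  a^+=-2.5184
step 8: x_pred=9.1019  r=-5.4819  x^+=5.0672  v^+=4.5878  a^+=-5.1068

a_post = -5.1068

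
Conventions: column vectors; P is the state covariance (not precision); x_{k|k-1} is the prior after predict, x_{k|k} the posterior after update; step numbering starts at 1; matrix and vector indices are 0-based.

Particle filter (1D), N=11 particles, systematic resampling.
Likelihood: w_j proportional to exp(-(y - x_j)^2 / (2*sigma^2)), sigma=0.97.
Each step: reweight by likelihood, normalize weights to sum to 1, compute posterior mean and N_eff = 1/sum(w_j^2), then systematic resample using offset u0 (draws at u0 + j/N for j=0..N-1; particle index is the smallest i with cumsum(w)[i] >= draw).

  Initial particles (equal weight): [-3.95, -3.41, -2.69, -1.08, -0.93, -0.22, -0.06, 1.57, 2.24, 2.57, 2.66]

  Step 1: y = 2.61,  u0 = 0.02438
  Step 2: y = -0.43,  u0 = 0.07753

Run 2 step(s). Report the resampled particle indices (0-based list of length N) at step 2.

resampled_idx = [0, 0, 0, 1, 1, 1, 1, 2, 3, 5, 10]

step 1: w=[0.0000, 0.0000, 0.0000, 0.0002, 0.0004, 0.0040, 0.0064, 0.1595, 0.2635, 0.2831, 0.2830]  mean=2.3190  Neff=3.9198  idx=[7, 7, 8, 8, 8, 9, 9, 9, 10, 10, 10]
step 2: w=[0.3405, 0.3405, 0.0646, 0.0646, 0.0646, 0.0239, 0.0239, 0.0239, 0.0179, 0.0179, 0.0179]  mean=1.8298  Neff=4.0470  idx=[0, 0, 0, 1, 1, 1, 1, 2, 3, 5, 10]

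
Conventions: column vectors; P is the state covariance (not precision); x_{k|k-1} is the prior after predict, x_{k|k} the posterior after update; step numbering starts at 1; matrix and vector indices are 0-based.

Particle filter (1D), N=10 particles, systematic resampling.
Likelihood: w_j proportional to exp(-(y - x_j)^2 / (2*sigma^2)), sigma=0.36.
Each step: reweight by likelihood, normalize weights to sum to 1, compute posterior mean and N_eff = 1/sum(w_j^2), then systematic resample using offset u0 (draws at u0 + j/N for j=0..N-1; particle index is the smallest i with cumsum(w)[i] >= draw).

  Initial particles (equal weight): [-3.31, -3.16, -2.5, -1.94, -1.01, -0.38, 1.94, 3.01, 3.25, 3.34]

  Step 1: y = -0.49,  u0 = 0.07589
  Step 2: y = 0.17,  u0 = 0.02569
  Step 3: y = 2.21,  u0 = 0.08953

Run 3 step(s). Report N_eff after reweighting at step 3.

step 1: w=[0.0000, 0.0000, 0.0000, 0.0002, 0.2696, 0.7302, 0.0000, 0.0000, 0.0000, 0.0000]  mean=-0.5502  Neff=1.6505  idx=[4, 4, 5, 5, 5, 5, 5, 5, 5, 5]
step 2: w=[0.0019, 0.0019, 0.1245, 0.1245, 0.1245, 0.1245, 0.1245, 0.1245, 0.1245, 0.1245]  mean=-0.3823  Neff=8.0594  idx=[2, 2, 3, 4, 5, 6, 6, 7, 8, 9]
step 3: w=[0.1000, 0.1000, 0.1000, 0.1000, 0.1000, 0.1000, 0.1000, 0.1000, 0.1000, 0.1000]  mean=-0.3800  Neff=10.0000  idx=[0, 1, 2, 3, 4, 5, 6, 7, 8, 9]

N_eff = 10.0000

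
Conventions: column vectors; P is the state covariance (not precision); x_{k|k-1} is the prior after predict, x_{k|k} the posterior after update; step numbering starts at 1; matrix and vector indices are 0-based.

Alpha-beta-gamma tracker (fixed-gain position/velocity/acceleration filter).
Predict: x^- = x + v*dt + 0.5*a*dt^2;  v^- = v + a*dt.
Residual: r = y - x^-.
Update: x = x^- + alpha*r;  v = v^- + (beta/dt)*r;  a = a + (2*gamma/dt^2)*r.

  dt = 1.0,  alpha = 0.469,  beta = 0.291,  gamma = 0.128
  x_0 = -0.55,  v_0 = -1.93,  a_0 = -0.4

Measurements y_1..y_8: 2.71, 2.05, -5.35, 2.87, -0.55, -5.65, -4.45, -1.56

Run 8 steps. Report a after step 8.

step 1: x_pred=-2.6800  r=5.3900  x^+=-0.1521  v^+=-0.7615  a^+=0.9798
step 2: x_pred=-0.4237  r=2.4737  x^+=0.7365  v^+=0.9382  a^+=1.6131
step 3: x_pred=2.4812  r=-7.8312  x^+=-1.1916  v^+=0.2724  a^+=-0.3917
step 4: x_pred=-1.1151  r=3.9851  x^+=0.7539  v^+=1.0404  a^+=0.6285
step 5: x_pred=2.1085  r=-2.6585  x^+=0.8617  v^+=0.8952  a^+=-0.0521
step 6: x_pred=1.7309  r=-7.3809  x^+=-1.7308  v^+=-1.3047  a^+=-1.9416
step 7: x_pred=-4.0062  r=-0.4438  x^+=-4.2144  v^+=-3.3754  a^+=-2.0552
step 8: x_pred=-8.6174  r=7.0574  x^+=-5.3075  v^+=-3.3769  a^+=-0.2485

a_post = -0.2485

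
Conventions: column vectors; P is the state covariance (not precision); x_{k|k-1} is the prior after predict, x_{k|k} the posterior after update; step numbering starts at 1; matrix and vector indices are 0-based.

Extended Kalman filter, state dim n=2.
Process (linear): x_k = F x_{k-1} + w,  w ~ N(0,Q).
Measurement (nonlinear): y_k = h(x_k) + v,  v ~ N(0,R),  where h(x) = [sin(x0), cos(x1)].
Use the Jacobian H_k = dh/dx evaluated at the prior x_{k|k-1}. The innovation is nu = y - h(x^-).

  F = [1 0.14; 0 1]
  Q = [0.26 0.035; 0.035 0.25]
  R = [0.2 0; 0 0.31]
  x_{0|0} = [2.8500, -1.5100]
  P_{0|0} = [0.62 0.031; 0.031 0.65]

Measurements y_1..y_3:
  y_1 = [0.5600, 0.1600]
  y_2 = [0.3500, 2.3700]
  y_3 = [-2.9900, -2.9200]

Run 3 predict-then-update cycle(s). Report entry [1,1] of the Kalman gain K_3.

K[1,1] = 0.0931

step 1: x^-=[2.6386, -1.5100]  P^-=[0.9014 0.1570; 0.1570 0.9000]  H_jac=[-0.8761 0.0000; 0.0000 0.9982]  S=[0.8920 -0.1373; -0.1373 1.2067]  K=[-0.8809 0.0296; -0.0403 0.7399]  nu=[0.0780, 0.0992]  x^+=[2.5729, -1.4397]  P^+=[0.2011 0.0092; 0.0092 0.2298]
step 2: x^-=[2.3713, -1.4397]  P^-=[0.4682 0.0764; 0.0764 0.4798]  H_jac=[-0.7177 0.0000; 0.0000 0.9914]  S=[0.4412 -0.0543; -0.0543 0.7816]  K=[-0.7562 0.0443; -0.0497 0.6051]  nu=[-0.3463, 2.2393]  x^+=[2.7324, -0.0674]  P^+=[0.2107 0.0139; 0.0139 0.1892]
step 3: x^-=[2.7230, -0.0674]  P^-=[0.4783 0.0753; 0.0753 0.4392]  H_jac=[-0.9137 0.0000; 0.0000 0.0674]  S=[0.5993 -0.0046; -0.0046 0.3120]  K=[-0.7292 0.0054; -0.1141 0.0931]  nu=[-3.3965, -3.9177]  x^+=[5.1784, -0.0446]  P^+=[0.1596 0.0250; 0.0250 0.4286]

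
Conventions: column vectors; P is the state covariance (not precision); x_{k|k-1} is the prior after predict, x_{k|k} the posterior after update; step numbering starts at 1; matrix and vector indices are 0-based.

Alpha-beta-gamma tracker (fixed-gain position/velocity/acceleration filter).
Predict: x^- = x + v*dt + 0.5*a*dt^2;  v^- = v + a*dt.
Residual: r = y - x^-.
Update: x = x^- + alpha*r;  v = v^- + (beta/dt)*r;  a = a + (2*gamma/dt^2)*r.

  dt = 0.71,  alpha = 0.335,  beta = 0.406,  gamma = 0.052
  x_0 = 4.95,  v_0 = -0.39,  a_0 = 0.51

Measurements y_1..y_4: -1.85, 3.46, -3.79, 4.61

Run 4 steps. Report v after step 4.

step 1: x_pred=4.8016  r=-6.6516  x^+=2.5733  v^+=-3.8315  a^+=-0.8623
step 2: x_pred=-0.3644  r=3.8244  x^+=0.9168  v^+=-2.2568  a^+=-0.0733
step 3: x_pred=-0.7040  r=-3.0860  x^+=-1.7378  v^+=-4.0735  a^+=-0.7099
step 4: x_pred=-4.8090  r=9.4190  x^+=-1.6536  v^+=0.8085  a^+=1.2333

v_post = 0.8085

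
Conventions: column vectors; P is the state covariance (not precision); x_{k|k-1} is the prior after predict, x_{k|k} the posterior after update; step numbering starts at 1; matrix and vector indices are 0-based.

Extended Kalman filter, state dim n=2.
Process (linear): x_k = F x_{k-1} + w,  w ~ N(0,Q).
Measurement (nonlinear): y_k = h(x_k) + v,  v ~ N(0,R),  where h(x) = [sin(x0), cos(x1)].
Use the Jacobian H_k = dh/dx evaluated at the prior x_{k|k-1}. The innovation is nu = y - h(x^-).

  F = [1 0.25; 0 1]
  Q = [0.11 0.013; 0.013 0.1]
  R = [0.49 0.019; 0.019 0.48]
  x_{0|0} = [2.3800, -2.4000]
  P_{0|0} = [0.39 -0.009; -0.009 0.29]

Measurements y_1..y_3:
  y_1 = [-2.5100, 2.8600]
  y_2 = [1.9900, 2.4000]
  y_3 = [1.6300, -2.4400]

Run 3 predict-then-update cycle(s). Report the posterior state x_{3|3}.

x_post = [1.4474, -0.9730]

step 1: x^-=[1.7800, -2.4000]  P^-=[0.5136 0.0765; 0.0765 0.3900]  H_jac=[-0.2077 0.0000; 0.0000 0.6755]  S=[0.5122 0.0083; 0.0083 0.6579]  K=[-0.2096 0.0812; -0.0375 0.4009]  nu=[-3.4882, 3.5974]  x^+=[2.8031, -0.8272]  P^+=[0.4871 0.0518; 0.0518 0.2838]
step 2: x^-=[2.5963, -0.8272]  P^-=[0.6407 0.1357; 0.1357 0.3838]  H_jac=[-0.8550 0.0000; 0.0000 0.7360]  S=[0.9583 -0.0664; -0.0664 0.6879]  K=[-0.5653 0.0906; -0.0933 0.4016]  nu=[1.4713, 1.7230]  x^+=[1.9207, -0.2723]  P^+=[0.3220 0.0445; 0.0445 0.2595]
step 3: x^-=[1.8526, -0.2723]  P^-=[0.4705 0.1224; 0.1224 0.3595]  H_jac=[-0.2781 0.0000; 0.0000 0.2690]  S=[0.5264 0.0098; 0.0098 0.5060]  K=[-0.2499 0.0699; -0.0683 0.1924]  nu=[0.6695, -3.4031]  x^+=[1.4474, -0.9730]  P^+=[0.4355 0.1071; 0.1071 0.3386]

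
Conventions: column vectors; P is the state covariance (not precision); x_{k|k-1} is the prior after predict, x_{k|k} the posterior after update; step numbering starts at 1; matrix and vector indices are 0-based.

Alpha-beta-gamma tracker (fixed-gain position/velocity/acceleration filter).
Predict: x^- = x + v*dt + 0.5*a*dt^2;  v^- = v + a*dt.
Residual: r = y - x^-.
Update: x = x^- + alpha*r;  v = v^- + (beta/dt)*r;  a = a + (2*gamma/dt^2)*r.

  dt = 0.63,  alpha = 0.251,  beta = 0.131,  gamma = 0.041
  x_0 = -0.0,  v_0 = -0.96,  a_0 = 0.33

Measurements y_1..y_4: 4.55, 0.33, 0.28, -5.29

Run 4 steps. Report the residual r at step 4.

step 1: x_pred=-0.5393  r=5.0893  x^+=0.7381  v^+=0.3062  a^+=1.3815
step 2: x_pred=1.2051  r=-0.8751  x^+=0.9855  v^+=0.9945  a^+=1.2007
step 3: x_pred=1.8503  r=-1.5703  x^+=1.4561  v^+=1.4244  a^+=0.8762
step 4: x_pred=2.5274  r=-7.8174  x^+=0.5652  v^+=0.3509  a^+=-0.7389

resid = -7.8174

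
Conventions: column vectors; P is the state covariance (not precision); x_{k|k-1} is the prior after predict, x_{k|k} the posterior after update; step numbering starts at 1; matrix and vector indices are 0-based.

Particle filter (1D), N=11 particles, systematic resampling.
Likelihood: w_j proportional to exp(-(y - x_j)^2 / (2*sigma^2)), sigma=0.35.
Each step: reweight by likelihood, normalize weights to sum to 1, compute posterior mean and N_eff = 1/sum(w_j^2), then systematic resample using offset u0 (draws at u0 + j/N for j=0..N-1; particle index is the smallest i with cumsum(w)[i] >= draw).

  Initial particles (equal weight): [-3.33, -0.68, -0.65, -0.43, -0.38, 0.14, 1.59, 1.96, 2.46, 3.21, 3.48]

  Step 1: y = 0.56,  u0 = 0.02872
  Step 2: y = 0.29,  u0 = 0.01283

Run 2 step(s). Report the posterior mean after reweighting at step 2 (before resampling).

step 1: w=[0.0000, 0.0034, 0.0046, 0.0333, 0.0493, 0.8848, 0.0239, 0.0006, 0.0000, 0.0000, 0.0000]  mean=0.1247  Neff=1.2706  idx=[3, 5, 5, 5, 5, 5, 5, 5, 5, 5, 5]
step 2: w=[0.0130, 0.0987, 0.0987, 0.0987, 0.0987, 0.0987, 0.0987, 0.0987, 0.0987, 0.0987, 0.0987]  mean=0.1326  Neff=10.2481  idx=[0, 1, 2, 3, 4, 5, 6, 7, 8, 9, 10]

post_mean = 0.1326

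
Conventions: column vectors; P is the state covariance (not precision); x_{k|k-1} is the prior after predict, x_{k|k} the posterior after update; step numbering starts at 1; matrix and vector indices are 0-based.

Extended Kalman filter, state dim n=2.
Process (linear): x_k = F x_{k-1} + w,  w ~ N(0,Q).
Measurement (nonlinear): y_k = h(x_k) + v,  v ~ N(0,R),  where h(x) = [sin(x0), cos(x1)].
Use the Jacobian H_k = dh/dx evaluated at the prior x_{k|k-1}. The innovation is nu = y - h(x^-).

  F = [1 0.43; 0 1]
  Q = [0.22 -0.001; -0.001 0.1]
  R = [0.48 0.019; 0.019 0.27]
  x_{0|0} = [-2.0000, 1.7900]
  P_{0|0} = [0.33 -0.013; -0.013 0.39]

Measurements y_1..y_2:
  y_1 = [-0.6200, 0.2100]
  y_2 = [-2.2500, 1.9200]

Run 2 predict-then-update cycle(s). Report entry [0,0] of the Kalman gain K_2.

step 1: x^-=[-1.2303, 1.7900]  P^-=[0.6109 0.1537; 0.1537 0.4900]  H_jac=[0.3340 0.0000; 0.0000 -0.9761]  S=[0.5481 -0.0311; -0.0311 0.7368]  K=[0.3615 -0.1883; 0.0570 -0.6467]  nu=[0.3226, 0.4275]  x^+=[-1.1942, 1.5319]  P^+=[0.5089 0.0451; 0.0451 0.1778]
step 2: x^-=[-0.5354, 1.5319]  P^-=[0.8005 0.1205; 0.1205 0.2778]  H_jac=[0.8600 0.0000; 0.0000 -0.9992]  S=[1.0721 -0.0846; -0.0846 0.5474]  K=[0.6325 -0.1223; 0.0574 -0.4982]  nu=[-1.7398, 1.8812]  x^+=[-1.8659, 0.4949]  P^+=[0.3503 0.0210; 0.0210 0.1335]

K[0,0] = 0.6325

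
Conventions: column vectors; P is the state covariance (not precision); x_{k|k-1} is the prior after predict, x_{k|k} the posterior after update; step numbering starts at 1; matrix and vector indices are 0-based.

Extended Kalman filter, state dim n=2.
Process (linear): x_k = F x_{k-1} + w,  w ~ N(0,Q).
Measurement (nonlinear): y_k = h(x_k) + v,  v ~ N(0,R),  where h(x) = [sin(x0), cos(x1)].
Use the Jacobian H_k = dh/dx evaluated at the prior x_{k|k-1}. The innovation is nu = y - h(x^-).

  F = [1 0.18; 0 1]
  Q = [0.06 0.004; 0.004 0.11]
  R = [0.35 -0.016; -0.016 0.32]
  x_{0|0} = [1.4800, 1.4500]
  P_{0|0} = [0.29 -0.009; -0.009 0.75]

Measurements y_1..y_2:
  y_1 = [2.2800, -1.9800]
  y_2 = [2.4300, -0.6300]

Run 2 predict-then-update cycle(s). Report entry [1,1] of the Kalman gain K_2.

K[1,1] = -0.2249

step 1: x^-=[1.7410, 1.4500]  P^-=[0.3711 0.1300; 0.1300 0.8600]  H_jac=[-0.1694 0.0000; 0.0000 -0.9927]  S=[0.3606 0.0059; 0.0059 1.1675]  K=[-0.1725 -0.1097; -0.0492 -0.7310]  nu=[1.2944, -2.1005]  x^+=[1.7481, 2.9218]  P^+=[0.3461 0.0326; 0.0326 0.2348]
step 2: x^-=[2.2740, 2.9218]  P^-=[0.4254 0.0788; 0.0788 0.3448]  H_jac=[-0.6467 0.0000; 0.0000 -0.2180]  S=[0.5279 -0.0049; -0.0049 0.3364]  K=[-0.5217 -0.0587; -0.0987 -0.2249]  nu=[1.6672, 0.3459]  x^+=[1.3840, 2.6795]  P^+=[0.2809 0.0478; 0.0478 0.3229]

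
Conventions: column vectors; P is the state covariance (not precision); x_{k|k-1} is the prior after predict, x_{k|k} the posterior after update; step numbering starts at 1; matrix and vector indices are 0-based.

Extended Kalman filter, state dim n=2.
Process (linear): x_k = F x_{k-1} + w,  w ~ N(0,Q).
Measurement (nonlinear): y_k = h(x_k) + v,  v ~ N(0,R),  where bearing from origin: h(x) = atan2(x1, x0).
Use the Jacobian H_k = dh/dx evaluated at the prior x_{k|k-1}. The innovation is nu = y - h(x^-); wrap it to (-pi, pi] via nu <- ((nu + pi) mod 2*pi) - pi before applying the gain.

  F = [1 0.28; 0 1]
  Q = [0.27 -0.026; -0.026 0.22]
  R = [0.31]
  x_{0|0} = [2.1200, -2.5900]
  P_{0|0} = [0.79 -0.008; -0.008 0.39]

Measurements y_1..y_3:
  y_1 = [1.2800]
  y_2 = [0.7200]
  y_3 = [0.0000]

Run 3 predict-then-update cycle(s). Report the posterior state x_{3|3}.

step 1: x^-=[1.3948, -2.5900]  P^-=[1.0861 0.0752; 0.0752 0.6100]  H_jac=[0.2993 0.1612]  S=[0.4304]  K=[0.7834; 0.2807]  nu=[2.3568]  x^+=[3.2412, -1.9284]  P^+=[0.8219 -0.0195; -0.0195 0.5761]
step 2: x^-=[2.7013, -1.9284]  P^-=[1.1262 0.1158; 0.1158 0.7961]  H_jac=[0.1751 0.2452]  S=[0.4023]  K=[0.5606; 0.5356]  nu=[1.3400]  x^+=[3.4525, -1.2106]  P^+=[0.9997 -0.0050; -0.0050 0.6807]
step 3: x^-=[3.1135, -1.2106]  P^-=[1.3203 0.1596; 0.1596 0.9007]  H_jac=[0.1085 0.2790]  S=[0.4053]  K=[0.4633; 0.6627]  nu=[0.3708]  x^+=[3.2853, -0.9649]  P^+=[1.2333 0.0352; 0.0352 0.7227]

x_post = [3.2853, -0.9649]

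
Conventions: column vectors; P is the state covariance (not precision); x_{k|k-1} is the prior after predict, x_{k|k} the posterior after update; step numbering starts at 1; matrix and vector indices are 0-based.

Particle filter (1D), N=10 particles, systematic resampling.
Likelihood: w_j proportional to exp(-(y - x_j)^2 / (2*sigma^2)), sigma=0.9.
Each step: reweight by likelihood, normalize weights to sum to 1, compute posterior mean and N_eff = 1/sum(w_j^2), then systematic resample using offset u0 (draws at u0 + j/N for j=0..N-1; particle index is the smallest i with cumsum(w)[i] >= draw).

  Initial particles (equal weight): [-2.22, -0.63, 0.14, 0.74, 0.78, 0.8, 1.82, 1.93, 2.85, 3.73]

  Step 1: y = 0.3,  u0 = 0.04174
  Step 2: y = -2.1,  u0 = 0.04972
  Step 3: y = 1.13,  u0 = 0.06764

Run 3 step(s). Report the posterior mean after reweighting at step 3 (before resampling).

post_mean = 0.0735

step 1: w=[0.0043, 0.1259, 0.2114, 0.1906, 0.1863, 0.1841, 0.0516, 0.0417, 0.0039, 0.0002]  mean=0.5604  Neff=5.8841  idx=[1, 2, 2, 3, 3, 4, 4, 5, 5, 6]
step 2: w=[0.6743, 0.1156, 0.1156, 0.0176, 0.0176, 0.0153, 0.0153, 0.0142, 0.0142, 0.0002]  mean=-0.3194  Neff=2.0709  idx=[0, 0, 0, 0, 0, 0, 0, 1, 2, 5]
step 3: w=[0.0484, 0.0484, 0.0484, 0.0484, 0.0484, 0.0484, 0.0484, 0.1788, 0.1788, 0.3036]  mean=0.0735  Neff=5.7960  idx=[1, 3, 5, 7, 7, 8, 8, 9, 9, 9]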